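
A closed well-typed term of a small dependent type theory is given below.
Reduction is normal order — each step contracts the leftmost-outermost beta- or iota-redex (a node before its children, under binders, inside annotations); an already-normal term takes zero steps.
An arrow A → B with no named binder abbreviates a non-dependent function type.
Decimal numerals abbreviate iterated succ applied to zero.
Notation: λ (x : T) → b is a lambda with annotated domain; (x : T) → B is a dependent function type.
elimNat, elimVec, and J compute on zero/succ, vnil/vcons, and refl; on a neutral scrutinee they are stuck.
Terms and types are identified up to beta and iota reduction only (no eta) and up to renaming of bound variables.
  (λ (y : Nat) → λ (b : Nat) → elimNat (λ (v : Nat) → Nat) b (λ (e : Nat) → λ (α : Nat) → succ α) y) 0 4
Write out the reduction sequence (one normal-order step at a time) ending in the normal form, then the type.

normal-order reduction:
  (λ (y : Nat) → λ (b : Nat) → elimNat (λ (v : Nat) → Nat) b (λ (e : Nat) → λ (α : Nat) → succ α) y) 0 4
  ~> (λ (y : Nat) → elimNat (λ (b : Nat) → Nat) y (λ (v : Nat) → λ (e : Nat) → succ e) 0) 4
  ~> elimNat (λ (y : Nat) → Nat) 4 (λ (b : Nat) → λ (v : Nat) → succ v) 0
  ~> 4
inferred type:
  Nat


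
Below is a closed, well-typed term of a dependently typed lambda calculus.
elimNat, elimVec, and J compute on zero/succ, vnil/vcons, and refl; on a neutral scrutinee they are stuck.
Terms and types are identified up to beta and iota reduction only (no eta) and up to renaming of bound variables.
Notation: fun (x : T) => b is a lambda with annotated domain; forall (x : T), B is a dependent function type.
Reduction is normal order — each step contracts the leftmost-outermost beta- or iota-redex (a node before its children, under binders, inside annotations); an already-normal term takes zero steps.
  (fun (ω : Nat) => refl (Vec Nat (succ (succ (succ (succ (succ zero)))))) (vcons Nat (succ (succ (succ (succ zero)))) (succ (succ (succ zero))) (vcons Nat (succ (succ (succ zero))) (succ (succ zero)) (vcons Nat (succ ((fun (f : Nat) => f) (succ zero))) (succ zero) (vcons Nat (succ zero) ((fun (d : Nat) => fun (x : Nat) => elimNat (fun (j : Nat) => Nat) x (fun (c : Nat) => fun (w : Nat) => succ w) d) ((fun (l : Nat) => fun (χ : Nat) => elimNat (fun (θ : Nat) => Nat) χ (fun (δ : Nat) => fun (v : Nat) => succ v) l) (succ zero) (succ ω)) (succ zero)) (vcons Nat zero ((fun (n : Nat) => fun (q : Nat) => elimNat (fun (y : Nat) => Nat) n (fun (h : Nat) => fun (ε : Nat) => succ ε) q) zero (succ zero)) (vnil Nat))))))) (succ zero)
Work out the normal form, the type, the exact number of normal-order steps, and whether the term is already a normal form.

normal form:
  refl (Vec Nat (succ (succ (succ (succ (succ zero)))))) (vcons Nat (succ (succ (succ (succ zero)))) (succ (succ (succ zero))) (vcons Nat (succ (succ (succ zero))) (succ (succ zero)) (vcons Nat (succ (succ zero)) (succ zero) (vcons Nat (succ zero) (succ (succ (succ (succ zero)))) (vcons Nat zero (succ zero) (vnil Nat))))))
inferred type:
  Eq (Vec Nat (succ (succ (succ (succ (succ zero)))))) (vcons Nat (succ (succ (succ (succ zero)))) (succ (succ (succ zero))) (vcons Nat (succ (succ (succ zero))) (succ (succ zero)) (vcons Nat (succ (succ zero)) (succ zero) (vcons Nat (succ zero) (succ (succ (succ (succ zero)))) (vcons Nat zero (succ zero) (vnil Nat)))))) (vcons Nat (succ (succ (succ (succ zero)))) (succ (succ (succ zero))) (vcons Nat (succ (succ (succ zero))) (succ (succ zero)) (vcons Nat (succ (succ zero)) (succ zero) (vcons Nat (succ zero) (succ (succ (succ (succ zero)))) (vcons Nat zero (succ zero) (vnil Nat))))))
reduction steps (normal order): 26
term was already normal: no
first redex: a beta-redex


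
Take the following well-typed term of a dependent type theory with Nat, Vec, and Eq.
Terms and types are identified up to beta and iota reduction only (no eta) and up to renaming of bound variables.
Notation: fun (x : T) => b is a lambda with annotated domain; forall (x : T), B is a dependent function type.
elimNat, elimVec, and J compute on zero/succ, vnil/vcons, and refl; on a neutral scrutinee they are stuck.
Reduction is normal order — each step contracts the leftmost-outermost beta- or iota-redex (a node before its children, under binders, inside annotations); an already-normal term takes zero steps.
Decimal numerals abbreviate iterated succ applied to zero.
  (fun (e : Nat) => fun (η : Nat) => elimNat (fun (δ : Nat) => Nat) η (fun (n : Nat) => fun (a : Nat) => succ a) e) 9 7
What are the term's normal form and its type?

normal form:
  16
inferred type:
  Nat


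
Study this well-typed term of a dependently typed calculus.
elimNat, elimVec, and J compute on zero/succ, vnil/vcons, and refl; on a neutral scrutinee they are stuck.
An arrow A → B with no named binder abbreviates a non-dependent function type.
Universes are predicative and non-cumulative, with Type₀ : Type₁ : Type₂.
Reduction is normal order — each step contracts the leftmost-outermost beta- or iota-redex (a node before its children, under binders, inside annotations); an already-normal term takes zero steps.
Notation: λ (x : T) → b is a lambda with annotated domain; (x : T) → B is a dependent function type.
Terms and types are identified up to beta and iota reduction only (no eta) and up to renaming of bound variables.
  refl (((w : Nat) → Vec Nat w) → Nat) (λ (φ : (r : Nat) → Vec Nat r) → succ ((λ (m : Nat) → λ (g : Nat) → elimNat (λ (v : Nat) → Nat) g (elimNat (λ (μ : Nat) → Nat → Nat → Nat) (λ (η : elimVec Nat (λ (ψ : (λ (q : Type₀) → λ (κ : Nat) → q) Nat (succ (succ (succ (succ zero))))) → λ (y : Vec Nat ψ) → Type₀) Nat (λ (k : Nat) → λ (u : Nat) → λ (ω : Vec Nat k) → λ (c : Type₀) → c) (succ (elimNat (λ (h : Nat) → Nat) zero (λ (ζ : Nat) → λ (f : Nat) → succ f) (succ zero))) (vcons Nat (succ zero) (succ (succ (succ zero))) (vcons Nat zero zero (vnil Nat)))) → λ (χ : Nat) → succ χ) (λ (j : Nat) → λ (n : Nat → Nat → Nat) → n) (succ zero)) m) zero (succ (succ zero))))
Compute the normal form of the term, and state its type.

reduced normal form:
  refl (((w : Nat) → Vec Nat w) → Nat) (λ (φ : (r : Nat) → Vec Nat r) → succ (succ (succ zero)))
inferred type:
  Eq (((w : Nat) → Vec Nat w) → Nat) (λ (φ : (r : Nat) → Vec Nat r) → succ (succ (succ zero))) (λ (m : (g : Nat) → Vec Nat g) → succ (succ (succ zero)))


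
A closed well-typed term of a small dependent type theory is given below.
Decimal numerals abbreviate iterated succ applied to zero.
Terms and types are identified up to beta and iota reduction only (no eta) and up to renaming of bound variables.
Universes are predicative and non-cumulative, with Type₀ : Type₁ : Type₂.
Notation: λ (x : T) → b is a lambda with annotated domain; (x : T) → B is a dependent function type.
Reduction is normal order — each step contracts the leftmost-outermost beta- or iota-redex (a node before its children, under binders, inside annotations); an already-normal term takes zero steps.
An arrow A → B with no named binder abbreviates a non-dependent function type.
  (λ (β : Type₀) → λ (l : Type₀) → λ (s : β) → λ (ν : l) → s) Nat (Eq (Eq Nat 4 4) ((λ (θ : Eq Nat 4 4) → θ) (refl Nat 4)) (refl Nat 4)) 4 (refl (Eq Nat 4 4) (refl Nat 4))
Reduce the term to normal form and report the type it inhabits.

reduced normal form:
  4
the term's type:
  Nat


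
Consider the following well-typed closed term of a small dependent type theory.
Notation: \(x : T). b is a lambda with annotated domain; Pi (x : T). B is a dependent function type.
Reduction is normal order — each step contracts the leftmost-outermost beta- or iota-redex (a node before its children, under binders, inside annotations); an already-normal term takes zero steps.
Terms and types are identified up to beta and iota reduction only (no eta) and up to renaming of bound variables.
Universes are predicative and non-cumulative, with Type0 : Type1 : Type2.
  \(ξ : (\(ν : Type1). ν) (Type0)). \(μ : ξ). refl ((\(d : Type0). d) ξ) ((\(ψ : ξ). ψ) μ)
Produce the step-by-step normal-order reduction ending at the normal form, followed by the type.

reduction (normal order):
  \(ξ : (\(ν : Type1). ν) (Type0)). \(μ : ξ). refl ((\(d : Type0). d) ξ) ((\(ψ : ξ). ψ) μ)
  ~> \(ξ : Type0). \(ν : ξ). refl ((\(μ : Type0). μ) ξ) ((\(d : ξ). d) ν)
  ~> \(ξ : Type0). \(ν : ξ). refl ξ ((\(μ : ξ). μ) ν)
  ~> \(ξ : Type0). \(ν : ξ). refl ξ ν
type:
  Pi (ξ : Type0). Pi (ν : ξ). Eq ξ ν ν


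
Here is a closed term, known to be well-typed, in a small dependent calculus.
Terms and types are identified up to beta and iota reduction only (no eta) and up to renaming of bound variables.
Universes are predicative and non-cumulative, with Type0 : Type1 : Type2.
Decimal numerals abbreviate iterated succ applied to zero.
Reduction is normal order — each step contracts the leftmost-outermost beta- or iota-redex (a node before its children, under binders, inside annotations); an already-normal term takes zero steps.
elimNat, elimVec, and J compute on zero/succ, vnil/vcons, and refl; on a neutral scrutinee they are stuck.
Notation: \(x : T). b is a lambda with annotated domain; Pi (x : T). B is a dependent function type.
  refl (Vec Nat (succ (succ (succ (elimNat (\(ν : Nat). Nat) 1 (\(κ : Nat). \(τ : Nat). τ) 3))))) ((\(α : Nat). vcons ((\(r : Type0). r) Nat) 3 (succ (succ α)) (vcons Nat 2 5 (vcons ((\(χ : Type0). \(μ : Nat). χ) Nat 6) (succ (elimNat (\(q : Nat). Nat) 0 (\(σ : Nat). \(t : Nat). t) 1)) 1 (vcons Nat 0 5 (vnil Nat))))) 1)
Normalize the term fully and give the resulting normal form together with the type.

reduced normal form:
  refl (Vec Nat 4) (vcons Nat 3 3 (vcons Nat 2 5 (vcons Nat 1 1 (vcons Nat 0 5 (vnil Nat)))))
the term's type:
  Eq (Vec Nat 4) (vcons Nat 3 3 (vcons Nat 2 5 (vcons Nat 1 1 (vcons Nat 0 5 (vnil Nat))))) (vcons Nat 3 3 (vcons Nat 2 5 (vcons Nat 1 1 (vcons Nat 0 5 (vnil Nat)))))


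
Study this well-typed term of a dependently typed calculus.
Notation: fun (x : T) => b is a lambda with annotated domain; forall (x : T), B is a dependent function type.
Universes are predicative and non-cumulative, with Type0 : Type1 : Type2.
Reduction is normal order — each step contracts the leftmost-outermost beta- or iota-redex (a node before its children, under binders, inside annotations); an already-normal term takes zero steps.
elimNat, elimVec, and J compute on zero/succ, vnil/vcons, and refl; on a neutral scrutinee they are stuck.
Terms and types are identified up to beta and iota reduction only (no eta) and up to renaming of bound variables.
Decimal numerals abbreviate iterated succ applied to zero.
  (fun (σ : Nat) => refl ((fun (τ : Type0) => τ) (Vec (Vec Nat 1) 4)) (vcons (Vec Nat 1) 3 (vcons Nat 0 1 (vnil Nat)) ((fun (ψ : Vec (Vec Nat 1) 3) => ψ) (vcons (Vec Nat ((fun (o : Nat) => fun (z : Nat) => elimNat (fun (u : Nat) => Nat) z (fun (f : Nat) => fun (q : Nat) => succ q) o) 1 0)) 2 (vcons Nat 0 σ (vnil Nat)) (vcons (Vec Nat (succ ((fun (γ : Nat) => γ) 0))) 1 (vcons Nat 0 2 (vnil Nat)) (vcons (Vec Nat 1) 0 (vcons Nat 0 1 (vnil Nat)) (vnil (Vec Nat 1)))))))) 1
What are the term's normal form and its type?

reduced normal form:
  refl (Vec (Vec Nat 1) 4) (vcons (Vec Nat 1) 3 (vcons Nat 0 1 (vnil Nat)) (vcons (Vec Nat 1) 2 (vcons Nat 0 1 (vnil Nat)) (vcons (Vec Nat 1) 1 (vcons Nat 0 2 (vnil Nat)) (vcons (Vec Nat 1) 0 (vcons Nat 0 1 (vnil Nat)) (vnil (Vec Nat 1))))))
inferred type:
  Eq (Vec (Vec Nat 1) 4) (vcons (Vec Nat 1) 3 (vcons Nat 0 1 (vnil Nat)) (vcons (Vec Nat 1) 2 (vcons Nat 0 1 (vnil Nat)) (vcons (Vec Nat 1) 1 (vcons Nat 0 2 (vnil Nat)) (vcons (Vec Nat 1) 0 (vcons Nat 0 1 (vnil Nat)) (vnil (Vec Nat 1)))))) (vcons (Vec Nat 1) 3 (vcons Nat 0 1 (vnil Nat)) (vcons (Vec Nat 1) 2 (vcons Nat 0 1 (vnil Nat)) (vcons (Vec Nat 1) 1 (vcons Nat 0 2 (vnil Nat)) (vcons (Vec Nat 1) 0 (vcons Nat 0 1 (vnil Nat)) (vnil (Vec Nat 1))))))


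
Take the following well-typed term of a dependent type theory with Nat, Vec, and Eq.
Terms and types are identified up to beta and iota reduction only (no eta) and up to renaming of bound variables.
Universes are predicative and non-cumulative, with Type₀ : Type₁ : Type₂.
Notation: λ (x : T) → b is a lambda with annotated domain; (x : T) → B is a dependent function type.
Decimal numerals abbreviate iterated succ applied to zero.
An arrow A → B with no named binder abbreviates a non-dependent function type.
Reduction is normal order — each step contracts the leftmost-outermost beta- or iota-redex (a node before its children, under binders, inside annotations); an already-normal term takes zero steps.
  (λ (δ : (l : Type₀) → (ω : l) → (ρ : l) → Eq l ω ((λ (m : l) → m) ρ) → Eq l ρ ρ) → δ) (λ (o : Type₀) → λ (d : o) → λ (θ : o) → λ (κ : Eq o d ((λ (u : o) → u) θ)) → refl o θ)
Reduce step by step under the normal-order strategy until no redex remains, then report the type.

normal-order reduction:
  (λ (δ : (l : Type₀) → (ω : l) → (ρ : l) → Eq l ω ((λ (m : l) → m) ρ) → Eq l ρ ρ) → δ) (λ (o : Type₀) → λ (d : o) → λ (θ : o) → λ (κ : Eq o d ((λ (u : o) → u) θ)) → refl o θ)
  ~> λ (δ : Type₀) → λ (l : δ) → λ (ω : δ) → λ (ρ : Eq δ l ((λ (m : δ) → m) ω)) → refl δ ω
  ~> λ (δ : Type₀) → λ (l : δ) → λ (ω : δ) → λ (ρ : Eq δ l ω) → refl δ ω
inferred type:
  (δ : Type₀) → (l : δ) → (ω : δ) → Eq δ l ω → Eq δ ω ω


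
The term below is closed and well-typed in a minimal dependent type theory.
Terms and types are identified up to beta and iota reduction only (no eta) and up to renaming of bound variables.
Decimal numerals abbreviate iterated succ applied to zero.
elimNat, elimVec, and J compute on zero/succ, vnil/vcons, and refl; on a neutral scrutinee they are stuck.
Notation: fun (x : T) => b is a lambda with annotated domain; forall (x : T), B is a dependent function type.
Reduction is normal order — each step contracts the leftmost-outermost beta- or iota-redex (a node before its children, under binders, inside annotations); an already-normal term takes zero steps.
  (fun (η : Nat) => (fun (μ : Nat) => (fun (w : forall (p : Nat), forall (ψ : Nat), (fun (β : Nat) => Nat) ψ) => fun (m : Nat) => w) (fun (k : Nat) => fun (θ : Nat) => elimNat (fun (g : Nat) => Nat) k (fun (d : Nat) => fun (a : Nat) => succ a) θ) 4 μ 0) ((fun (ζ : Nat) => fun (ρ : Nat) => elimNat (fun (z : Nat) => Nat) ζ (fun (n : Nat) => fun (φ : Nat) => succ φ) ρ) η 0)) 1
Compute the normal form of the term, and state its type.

normal form:
  1
the term's type:
  Nat
observation: the term reaches its normal form after 10 normal-order steps.


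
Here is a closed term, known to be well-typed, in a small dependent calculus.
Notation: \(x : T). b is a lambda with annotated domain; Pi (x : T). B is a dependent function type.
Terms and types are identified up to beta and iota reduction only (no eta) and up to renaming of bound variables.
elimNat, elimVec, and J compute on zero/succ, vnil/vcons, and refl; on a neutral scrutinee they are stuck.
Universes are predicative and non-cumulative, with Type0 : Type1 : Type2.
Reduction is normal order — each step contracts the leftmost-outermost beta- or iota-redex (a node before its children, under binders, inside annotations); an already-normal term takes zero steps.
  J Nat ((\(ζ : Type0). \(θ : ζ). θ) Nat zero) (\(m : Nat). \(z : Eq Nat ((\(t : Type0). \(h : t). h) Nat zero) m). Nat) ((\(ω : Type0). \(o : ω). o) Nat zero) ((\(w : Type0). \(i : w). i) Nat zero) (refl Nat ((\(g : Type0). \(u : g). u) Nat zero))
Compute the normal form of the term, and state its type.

reduced normal form:
  zero
type:
  Nat
observation: reduction starts at a J iota-redex, and 3 normal-order steps reach the normal form.


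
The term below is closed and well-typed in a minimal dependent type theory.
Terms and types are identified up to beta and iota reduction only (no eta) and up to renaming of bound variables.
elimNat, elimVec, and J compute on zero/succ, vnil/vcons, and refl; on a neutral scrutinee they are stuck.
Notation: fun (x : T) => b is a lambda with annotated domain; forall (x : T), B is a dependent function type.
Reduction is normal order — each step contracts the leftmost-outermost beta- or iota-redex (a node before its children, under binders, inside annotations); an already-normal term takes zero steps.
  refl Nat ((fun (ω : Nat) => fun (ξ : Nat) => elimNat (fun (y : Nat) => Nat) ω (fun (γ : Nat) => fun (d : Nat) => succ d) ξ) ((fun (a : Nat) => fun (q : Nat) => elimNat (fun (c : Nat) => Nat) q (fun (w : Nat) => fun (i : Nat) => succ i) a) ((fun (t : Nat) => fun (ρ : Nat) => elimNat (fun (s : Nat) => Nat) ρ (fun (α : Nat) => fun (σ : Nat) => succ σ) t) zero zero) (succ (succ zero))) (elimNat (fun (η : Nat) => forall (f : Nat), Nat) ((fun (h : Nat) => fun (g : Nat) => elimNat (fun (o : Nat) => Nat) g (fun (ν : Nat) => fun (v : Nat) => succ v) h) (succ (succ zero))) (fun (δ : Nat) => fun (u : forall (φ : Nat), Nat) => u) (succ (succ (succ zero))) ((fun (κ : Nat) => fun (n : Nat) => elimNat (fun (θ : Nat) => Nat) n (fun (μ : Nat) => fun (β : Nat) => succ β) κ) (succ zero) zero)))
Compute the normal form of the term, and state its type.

normal form:
  refl Nat (succ (succ (succ (succ (succ zero)))))
type:
  Eq Nat (succ (succ (succ (succ (succ zero))))) (succ (succ (succ (succ (succ zero)))))
observation: the term reaches its normal form after 43 normal-order steps.


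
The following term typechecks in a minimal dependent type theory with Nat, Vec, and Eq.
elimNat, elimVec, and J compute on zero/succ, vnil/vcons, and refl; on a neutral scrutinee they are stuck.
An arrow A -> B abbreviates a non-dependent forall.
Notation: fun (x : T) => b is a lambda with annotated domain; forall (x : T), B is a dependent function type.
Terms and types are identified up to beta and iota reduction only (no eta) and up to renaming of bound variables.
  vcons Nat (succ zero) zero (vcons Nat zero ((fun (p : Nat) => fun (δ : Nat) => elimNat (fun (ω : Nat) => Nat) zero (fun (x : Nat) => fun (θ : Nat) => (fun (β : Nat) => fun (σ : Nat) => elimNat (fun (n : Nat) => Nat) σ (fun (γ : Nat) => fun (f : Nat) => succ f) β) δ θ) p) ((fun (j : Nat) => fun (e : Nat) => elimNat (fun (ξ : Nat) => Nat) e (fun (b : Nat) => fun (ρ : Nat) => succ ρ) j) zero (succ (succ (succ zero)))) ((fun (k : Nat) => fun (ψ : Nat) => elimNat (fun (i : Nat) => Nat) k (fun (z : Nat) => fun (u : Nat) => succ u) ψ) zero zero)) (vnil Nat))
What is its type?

inferred type:
  Vec Nat (succ (succ zero))


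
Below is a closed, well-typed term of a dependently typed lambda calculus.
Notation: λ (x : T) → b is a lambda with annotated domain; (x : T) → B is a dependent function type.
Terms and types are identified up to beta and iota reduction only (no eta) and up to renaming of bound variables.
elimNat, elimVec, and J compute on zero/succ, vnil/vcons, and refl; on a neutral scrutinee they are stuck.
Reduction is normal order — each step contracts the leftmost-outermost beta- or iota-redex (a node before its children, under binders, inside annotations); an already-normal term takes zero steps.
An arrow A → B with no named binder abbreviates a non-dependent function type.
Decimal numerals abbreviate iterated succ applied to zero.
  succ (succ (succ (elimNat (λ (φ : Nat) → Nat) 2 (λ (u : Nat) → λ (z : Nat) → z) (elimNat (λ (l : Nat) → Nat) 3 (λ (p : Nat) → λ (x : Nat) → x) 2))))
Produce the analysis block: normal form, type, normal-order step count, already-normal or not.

reduced normal form:
  5
inferred type:
  Nat
normal-order step count: 17
started in normal form: no
first contracted redex: an elimNat iota-redex


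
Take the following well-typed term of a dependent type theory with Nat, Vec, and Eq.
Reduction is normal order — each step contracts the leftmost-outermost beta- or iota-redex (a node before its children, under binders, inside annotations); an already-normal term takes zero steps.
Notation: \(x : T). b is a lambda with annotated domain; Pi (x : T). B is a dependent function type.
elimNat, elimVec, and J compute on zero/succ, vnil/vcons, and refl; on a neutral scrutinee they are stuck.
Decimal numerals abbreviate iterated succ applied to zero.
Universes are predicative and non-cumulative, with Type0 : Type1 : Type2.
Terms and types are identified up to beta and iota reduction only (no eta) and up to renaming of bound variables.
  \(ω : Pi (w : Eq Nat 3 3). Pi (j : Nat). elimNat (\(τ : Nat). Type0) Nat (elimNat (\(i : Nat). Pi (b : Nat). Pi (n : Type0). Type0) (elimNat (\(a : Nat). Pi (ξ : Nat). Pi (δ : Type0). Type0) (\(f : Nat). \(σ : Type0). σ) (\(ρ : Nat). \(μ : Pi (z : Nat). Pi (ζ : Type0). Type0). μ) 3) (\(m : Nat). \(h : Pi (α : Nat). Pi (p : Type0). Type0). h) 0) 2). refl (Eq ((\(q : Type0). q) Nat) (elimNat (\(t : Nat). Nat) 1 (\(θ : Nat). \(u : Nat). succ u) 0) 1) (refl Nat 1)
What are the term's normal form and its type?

reduced normal form:
  \(ω : Pi (w : Eq Nat 3 3). Pi (j : Nat). Nat). refl (Eq Nat 1 1) (refl Nat 1)
inferred type:
  Pi (ω : Pi (w : Eq Nat 3 3). Pi (j : Nat). Nat). Eq (Eq Nat 1 1) (refl Nat 1) (refl Nat 1)
observation: 31 normal-order steps separate the term from its normal form.


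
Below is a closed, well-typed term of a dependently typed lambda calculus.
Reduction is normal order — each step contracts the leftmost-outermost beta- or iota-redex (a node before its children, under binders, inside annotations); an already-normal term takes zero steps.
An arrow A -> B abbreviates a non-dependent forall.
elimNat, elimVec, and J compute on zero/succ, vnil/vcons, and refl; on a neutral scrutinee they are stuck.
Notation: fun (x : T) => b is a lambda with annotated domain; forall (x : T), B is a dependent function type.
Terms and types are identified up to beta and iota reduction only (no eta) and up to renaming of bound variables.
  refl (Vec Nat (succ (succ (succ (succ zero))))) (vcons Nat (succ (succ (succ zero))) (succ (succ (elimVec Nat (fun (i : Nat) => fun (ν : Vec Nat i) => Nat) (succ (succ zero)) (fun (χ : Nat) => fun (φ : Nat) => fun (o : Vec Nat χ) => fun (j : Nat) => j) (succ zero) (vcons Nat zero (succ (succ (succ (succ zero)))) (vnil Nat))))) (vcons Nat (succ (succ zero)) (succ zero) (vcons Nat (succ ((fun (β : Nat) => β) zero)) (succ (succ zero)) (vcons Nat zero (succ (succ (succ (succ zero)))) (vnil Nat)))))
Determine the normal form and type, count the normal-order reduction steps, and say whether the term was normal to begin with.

resulting normal form:
  refl (Vec Nat (succ (succ (succ (succ zero))))) (vcons Nat (succ (succ (succ zero))) (succ (succ (succ (succ zero)))) (vcons Nat (succ (succ zero)) (succ zero) (vcons Nat (succ zero) (succ (succ zero)) (vcons Nat zero (succ (succ (succ (succ zero)))) (vnil Nat)))))
type:
  Eq (Vec Nat (succ (succ (succ (succ zero))))) (vcons Nat (succ (succ (succ zero))) (succ (succ (succ (succ zero)))) (vcons Nat (succ (succ zero)) (succ zero) (vcons Nat (succ zero) (succ (succ zero)) (vcons Nat zero (succ (succ (succ (succ zero)))) (vnil Nat))))) (vcons Nat (succ (succ (succ zero))) (succ (succ (succ (succ zero)))) (vcons Nat (succ (succ zero)) (succ zero) (vcons Nat (succ zero) (succ (succ zero)) (vcons Nat zero (succ (succ (succ (succ zero)))) (vnil Nat)))))
reduction steps (normal order): 7
term was already normal: no
first contracted redex: an elimVec iota-redex


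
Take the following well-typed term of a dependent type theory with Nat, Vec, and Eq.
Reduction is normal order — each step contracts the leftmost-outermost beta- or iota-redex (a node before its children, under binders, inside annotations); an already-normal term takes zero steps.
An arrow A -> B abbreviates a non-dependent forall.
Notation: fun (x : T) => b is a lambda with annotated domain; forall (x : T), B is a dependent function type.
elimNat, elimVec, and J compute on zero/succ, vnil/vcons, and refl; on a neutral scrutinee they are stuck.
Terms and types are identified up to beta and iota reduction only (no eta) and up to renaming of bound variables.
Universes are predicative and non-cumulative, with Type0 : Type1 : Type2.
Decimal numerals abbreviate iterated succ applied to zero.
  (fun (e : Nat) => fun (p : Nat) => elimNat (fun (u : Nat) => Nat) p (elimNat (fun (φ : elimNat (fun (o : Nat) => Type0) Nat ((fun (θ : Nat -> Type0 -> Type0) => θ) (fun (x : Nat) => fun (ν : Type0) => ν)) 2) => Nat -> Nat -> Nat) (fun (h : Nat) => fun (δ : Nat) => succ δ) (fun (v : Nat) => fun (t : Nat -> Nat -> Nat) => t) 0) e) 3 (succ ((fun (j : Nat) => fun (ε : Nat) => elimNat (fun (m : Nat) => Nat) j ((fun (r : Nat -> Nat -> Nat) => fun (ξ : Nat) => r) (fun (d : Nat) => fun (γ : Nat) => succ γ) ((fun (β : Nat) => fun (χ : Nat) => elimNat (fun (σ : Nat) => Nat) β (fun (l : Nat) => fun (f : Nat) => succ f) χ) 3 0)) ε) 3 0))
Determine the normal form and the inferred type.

normal form:
  7
inferred type:
  Nat
observation: normalization takes exactly 18 steps under the normal-order strategy.


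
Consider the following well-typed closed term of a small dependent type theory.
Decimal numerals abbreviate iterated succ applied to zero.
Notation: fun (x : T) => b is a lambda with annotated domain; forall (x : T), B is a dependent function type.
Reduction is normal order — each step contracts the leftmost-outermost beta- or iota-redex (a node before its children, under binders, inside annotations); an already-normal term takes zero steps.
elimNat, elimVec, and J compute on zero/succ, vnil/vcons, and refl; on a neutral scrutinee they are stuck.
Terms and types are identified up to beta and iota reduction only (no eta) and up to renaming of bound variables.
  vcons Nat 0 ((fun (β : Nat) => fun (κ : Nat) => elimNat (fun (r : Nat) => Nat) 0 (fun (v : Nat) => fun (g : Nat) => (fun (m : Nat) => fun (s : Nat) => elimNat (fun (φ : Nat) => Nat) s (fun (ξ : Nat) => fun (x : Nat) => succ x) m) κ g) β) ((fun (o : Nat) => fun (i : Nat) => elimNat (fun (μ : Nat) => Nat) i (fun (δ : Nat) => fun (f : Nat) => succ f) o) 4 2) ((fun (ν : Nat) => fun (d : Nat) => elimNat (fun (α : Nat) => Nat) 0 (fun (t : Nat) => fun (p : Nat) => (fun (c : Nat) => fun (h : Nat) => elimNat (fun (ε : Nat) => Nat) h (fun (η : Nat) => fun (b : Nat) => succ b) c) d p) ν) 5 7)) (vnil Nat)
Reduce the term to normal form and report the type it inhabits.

reduced normal form:
  vcons Nat 0 210 (vnil Nat)
inferred type:
  Vec Nat 1
observation: normalization takes exactly 282 steps under the normal-order strategy.


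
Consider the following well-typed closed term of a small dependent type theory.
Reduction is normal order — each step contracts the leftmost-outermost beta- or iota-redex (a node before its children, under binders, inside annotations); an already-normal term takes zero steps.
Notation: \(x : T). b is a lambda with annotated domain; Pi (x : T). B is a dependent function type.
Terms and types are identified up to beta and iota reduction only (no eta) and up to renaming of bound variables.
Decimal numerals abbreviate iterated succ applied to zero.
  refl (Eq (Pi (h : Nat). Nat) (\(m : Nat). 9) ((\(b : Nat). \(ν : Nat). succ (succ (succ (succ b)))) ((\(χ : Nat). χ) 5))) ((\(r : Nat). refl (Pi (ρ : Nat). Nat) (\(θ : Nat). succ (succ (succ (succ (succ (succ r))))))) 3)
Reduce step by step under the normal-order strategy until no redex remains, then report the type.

normal-order reduction sequence:
  refl (Eq (Pi (h : Nat). Nat) (\(m : Nat). 9) ((\(b : Nat). \(ν : Nat). succ (succ (succ (succ b)))) ((\(χ : Nat). χ) 5))) ((\(r : Nat). refl (Pi (ρ : Nat). Nat) (\(θ : Nat). succ (succ (succ (succ (succ (succ r))))))) 3)
  ~> refl (Eq (Pi (h : Nat). Nat) (\(m : Nat). 9) (\(b : Nat). succ (succ (succ (succ ((\(ν : Nat). ν) 5)))))) ((\(χ : Nat). refl (Pi (r : Nat). Nat) (\(ρ : Nat). succ (succ (succ (succ (succ (succ χ))))))) 3)
  ~> refl (Eq (Pi (h : Nat). Nat) (\(m : Nat). 9) (\(b : Nat). 9)) ((\(ν : Nat). refl (Pi (χ : Nat). Nat) (\(r : Nat). succ (succ (succ (succ (succ (succ ν))))))) 3)
  ~> refl (Eq (Pi (h : Nat). Nat) (\(m : Nat). 9) (\(b : Nat). 9)) (refl (Pi (ν : Nat). Nat) (\(χ : Nat). 9))
inferred type:
  Eq (Eq (Pi (h : Nat). Nat) (\(m : Nat). 9) (\(b : Nat). 9)) (refl (Pi (ν : Nat). Nat) (\(χ : Nat). 9)) (refl (Pi (r : Nat). Nat) (\(ρ : Nat). 9))


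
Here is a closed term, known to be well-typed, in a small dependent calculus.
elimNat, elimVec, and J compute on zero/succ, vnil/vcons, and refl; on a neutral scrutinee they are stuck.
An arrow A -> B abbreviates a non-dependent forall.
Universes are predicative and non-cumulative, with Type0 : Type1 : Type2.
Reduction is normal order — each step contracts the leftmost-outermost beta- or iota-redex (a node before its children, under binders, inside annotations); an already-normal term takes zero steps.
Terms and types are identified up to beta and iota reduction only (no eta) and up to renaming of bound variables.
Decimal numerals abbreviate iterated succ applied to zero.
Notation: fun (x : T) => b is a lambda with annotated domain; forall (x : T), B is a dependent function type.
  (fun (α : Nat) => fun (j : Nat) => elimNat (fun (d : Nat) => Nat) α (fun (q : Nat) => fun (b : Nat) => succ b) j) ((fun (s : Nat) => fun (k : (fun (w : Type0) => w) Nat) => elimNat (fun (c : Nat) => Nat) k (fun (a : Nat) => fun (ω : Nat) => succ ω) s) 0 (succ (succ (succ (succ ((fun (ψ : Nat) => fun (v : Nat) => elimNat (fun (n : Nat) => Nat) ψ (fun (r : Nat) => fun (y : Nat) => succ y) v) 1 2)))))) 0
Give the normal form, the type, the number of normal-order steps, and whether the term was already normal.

resulting normal form:
  7
inferred type:
  Nat
normal-order step count: 15
term was already normal: no
first redex: a beta-redex


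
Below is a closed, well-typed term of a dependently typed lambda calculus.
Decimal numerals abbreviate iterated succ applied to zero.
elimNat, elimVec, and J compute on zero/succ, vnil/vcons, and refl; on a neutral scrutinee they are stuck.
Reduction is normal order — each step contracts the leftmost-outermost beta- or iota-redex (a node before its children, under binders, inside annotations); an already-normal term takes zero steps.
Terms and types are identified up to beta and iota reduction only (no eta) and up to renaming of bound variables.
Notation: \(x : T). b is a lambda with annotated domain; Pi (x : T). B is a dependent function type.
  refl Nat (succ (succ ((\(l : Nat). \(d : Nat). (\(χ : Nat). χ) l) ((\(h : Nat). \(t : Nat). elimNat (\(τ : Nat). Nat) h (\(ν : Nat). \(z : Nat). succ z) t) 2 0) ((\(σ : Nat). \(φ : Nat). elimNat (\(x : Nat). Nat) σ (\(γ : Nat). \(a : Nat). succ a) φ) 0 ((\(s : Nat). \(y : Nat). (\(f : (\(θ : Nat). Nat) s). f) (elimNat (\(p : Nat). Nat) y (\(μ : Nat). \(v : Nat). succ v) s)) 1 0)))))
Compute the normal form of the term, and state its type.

resulting normal form:
  refl Nat 4
inferred type:
  Eq Nat 4 4


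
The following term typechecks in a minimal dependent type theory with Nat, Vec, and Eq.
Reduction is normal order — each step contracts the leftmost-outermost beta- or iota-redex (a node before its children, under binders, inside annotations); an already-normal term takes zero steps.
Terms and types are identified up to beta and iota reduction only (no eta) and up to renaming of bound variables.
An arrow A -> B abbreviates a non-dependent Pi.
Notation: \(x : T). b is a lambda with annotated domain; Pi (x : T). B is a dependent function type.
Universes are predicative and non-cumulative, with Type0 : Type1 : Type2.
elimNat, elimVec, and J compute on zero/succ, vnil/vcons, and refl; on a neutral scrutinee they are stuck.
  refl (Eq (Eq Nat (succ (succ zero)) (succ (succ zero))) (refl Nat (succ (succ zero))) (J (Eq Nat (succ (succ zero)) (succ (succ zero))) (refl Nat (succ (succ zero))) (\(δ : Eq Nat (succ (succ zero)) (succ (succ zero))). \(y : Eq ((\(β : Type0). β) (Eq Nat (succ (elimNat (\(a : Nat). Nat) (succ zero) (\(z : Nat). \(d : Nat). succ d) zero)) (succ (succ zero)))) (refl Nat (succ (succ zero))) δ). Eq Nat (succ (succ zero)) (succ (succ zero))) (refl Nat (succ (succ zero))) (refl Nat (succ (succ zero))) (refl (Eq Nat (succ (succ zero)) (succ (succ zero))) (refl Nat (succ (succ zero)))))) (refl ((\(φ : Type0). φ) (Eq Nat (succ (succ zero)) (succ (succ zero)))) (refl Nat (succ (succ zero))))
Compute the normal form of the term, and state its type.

reduced normal form:
  refl (Eq (Eq Nat (succ (succ zero)) (succ (succ zero))) (refl Nat (succ (succ zero))) (refl Nat (succ (succ zero)))) (refl (Eq Nat (succ (succ zero)) (succ (succ zero))) (refl Nat (succ (succ zero))))
type:
  Eq (Eq (Eq Nat (succ (succ zero)) (succ (succ zero))) (refl Nat (succ (succ zero))) (refl Nat (succ (succ zero)))) (refl (Eq Nat (succ (succ zero)) (succ (succ zero))) (refl Nat (succ (succ zero)))) (refl (Eq Nat (succ (succ zero)) (succ (succ zero))) (refl Nat (succ (succ zero))))


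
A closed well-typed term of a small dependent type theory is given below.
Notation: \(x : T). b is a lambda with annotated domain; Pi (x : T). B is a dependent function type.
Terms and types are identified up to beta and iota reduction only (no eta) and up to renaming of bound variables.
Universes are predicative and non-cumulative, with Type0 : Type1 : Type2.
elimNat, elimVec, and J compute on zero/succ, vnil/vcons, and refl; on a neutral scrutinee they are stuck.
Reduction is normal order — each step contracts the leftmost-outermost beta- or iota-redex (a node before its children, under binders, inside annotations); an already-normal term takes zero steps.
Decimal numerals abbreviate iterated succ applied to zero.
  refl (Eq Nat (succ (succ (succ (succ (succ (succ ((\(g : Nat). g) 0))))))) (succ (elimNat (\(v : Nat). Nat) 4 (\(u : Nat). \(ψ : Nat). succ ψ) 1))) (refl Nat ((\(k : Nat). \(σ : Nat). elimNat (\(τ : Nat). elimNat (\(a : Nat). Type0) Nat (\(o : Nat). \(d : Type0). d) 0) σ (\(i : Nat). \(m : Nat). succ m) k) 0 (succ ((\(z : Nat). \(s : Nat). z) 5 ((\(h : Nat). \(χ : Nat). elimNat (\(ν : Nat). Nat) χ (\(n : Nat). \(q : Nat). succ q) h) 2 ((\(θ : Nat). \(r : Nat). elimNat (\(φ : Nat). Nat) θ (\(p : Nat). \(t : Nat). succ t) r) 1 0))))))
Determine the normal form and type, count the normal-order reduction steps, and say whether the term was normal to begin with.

normal form:
  refl (Eq Nat 6 6) (refl Nat 6)
inferred type:
  Eq (Eq Nat 6 6) (refl Nat 6) (refl Nat 6)
normal-order step count: 10
already normal: no
first contracted redex: a beta-redex


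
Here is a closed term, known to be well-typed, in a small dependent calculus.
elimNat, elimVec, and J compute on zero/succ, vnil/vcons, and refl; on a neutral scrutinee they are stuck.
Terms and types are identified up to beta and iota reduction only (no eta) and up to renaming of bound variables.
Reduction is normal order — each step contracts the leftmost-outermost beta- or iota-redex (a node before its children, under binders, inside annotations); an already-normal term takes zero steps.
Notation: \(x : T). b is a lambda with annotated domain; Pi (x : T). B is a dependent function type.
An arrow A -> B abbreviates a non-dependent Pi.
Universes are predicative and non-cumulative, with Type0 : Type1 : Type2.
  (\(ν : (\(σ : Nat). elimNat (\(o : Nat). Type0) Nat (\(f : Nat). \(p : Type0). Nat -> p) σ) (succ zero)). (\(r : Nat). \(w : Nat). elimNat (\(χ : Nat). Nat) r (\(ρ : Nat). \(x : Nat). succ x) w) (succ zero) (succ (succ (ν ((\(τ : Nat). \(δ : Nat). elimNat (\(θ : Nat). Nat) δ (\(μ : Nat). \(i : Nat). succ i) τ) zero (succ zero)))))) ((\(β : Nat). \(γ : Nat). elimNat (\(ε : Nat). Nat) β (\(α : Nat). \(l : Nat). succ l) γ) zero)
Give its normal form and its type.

reduced normal form:
  succ (succ (succ (succ zero)))
inferred type:
  Nat
observation: normalization takes exactly 22 steps under the normal-order strategy.


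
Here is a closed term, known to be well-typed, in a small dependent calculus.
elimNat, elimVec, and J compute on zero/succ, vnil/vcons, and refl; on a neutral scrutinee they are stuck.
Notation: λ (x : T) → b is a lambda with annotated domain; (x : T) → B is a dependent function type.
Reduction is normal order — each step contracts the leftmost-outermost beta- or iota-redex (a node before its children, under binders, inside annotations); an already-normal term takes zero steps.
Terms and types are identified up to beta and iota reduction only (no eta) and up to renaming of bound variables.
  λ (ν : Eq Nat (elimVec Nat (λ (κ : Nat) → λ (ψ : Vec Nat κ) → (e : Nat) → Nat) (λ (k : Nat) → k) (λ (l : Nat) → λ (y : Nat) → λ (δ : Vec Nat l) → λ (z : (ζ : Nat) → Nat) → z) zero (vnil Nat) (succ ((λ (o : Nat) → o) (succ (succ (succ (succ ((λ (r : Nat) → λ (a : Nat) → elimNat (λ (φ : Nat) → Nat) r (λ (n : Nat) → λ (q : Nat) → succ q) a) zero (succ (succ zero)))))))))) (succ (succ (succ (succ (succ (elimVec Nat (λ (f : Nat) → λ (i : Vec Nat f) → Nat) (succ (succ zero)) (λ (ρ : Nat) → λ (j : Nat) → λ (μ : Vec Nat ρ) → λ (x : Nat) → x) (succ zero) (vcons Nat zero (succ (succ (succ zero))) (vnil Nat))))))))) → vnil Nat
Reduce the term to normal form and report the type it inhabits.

reduced normal form:
  λ (ν : Eq Nat (succ (succ (succ (succ (succ (succ (succ zero))))))) (succ (succ (succ (succ (succ (succ (succ zero)))))))) → vnil Nat
the term's type:
  (ν : Eq Nat (succ (succ (succ (succ (succ (succ (succ zero))))))) (succ (succ (succ (succ (succ (succ (succ zero)))))))) → Vec Nat zero


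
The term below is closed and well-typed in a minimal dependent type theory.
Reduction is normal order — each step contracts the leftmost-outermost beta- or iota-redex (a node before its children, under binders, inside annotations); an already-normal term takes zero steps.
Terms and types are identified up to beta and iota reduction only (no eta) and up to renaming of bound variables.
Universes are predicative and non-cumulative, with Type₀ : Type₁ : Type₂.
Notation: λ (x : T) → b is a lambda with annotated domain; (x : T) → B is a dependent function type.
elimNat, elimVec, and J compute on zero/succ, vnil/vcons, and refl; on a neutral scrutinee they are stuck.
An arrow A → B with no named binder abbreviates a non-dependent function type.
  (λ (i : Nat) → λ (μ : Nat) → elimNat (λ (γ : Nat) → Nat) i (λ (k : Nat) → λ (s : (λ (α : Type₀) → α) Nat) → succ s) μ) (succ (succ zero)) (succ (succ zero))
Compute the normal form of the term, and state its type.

normal form:
  succ (succ (succ (succ zero)))
the term's type:
  Nat


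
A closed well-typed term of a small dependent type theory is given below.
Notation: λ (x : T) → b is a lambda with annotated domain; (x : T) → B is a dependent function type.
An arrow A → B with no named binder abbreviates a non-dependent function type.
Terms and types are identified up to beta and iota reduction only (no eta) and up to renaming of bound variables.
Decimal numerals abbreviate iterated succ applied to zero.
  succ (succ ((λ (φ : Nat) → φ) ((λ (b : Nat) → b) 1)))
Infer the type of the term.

the term's type:
  Nat


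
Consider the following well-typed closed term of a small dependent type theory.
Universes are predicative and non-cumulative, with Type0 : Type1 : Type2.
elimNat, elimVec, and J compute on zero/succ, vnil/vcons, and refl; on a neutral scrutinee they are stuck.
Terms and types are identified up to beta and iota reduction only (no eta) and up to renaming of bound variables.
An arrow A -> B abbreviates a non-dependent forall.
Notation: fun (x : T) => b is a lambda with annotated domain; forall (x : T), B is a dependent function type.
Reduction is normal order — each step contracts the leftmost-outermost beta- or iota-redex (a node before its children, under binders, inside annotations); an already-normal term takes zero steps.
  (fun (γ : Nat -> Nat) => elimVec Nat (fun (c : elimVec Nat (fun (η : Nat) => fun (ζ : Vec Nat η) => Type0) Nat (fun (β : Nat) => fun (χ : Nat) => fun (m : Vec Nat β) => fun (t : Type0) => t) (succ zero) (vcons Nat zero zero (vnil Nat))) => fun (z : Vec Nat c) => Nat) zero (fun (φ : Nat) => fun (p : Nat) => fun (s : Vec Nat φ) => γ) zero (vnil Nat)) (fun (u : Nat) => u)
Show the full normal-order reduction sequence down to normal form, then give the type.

normal-order reduction sequence:
  (fun (γ : Nat -> Nat) => elimVec Nat (fun (c : elimVec Nat (fun (η : Nat) => fun (ζ : Vec Nat η) => Type0) Nat (fun (β : Nat) => fun (χ : Nat) => fun (m : Vec Nat β) => fun (t : Type0) => t) (succ zero) (vcons Nat zero zero (vnil Nat))) => fun (z : Vec Nat c) => Nat) zero (fun (φ : Nat) => fun (p : Nat) => fun (s : Vec Nat φ) => γ) zero (vnil Nat)) (fun (u : Nat) => u)
  ~> elimVec Nat (fun (γ : elimVec Nat (fun (c : Nat) => fun (η : Vec Nat c) => Type0) Nat (fun (ζ : Nat) => fun (β : Nat) => fun (χ : Vec Nat ζ) => fun (m : Type0) => m) (succ zero) (vcons Nat zero zero (vnil Nat))) => fun (t : Vec Nat γ) => Nat) zero (fun (z : Nat) => fun (φ : Nat) => fun (p : Vec Nat z) => fun (s : Nat) => s) zero (vnil Nat)
  ~> zero
inferred type:
  Nat
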